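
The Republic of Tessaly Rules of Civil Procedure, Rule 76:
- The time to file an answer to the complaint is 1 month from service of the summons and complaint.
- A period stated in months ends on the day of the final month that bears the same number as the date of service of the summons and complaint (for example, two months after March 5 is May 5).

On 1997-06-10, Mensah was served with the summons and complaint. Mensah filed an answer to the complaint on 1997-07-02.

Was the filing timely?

1 month after 1997-06-10 is July 10, 1997.
The deadline is July 10, 1997; the filing on July 2, 1997 is on or before that date.

Yes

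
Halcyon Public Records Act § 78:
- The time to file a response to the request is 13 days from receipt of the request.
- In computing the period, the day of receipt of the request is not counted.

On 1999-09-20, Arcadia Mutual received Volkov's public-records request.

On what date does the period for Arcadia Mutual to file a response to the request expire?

13 days after 1999-09-20 is October 3, 1999.

October 3, 1999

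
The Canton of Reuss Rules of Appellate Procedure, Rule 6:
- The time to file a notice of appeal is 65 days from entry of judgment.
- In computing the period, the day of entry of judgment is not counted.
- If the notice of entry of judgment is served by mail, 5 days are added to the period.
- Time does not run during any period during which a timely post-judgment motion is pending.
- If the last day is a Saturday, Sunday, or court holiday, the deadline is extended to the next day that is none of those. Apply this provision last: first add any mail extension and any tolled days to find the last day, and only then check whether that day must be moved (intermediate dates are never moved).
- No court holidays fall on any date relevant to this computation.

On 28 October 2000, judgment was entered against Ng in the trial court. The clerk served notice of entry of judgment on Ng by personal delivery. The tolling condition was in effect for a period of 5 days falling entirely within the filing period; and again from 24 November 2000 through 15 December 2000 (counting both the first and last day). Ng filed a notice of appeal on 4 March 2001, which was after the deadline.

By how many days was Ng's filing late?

65 days after 28 October 2000 is January 1, 2001.
Service was not by mail, so no mail extension applies.
Tolling adds 5 days: January 1, 2001 + 5 days = January 6, 2001.
From November 24, 2000 through December 15, 2000 inclusive is 22 days; tolling adds 22 days: January 6, 2001 + 22 days = January 28, 2001.
January 28, 2001 is Sunday. The next qualifying day is January 29, 2001.
The deadline is January 29, 2001; from January 29, 2001 to March 4, 2001 is 34 days.

34 days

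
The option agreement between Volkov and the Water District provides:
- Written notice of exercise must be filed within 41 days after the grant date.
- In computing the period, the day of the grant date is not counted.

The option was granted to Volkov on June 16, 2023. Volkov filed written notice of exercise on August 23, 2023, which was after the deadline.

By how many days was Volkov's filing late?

41 days after June 16, 2023 is July 27, 2023.
The deadline is July 27, 2023; from July 27, 2023 to August 23, 2023 is 27 days.

27 days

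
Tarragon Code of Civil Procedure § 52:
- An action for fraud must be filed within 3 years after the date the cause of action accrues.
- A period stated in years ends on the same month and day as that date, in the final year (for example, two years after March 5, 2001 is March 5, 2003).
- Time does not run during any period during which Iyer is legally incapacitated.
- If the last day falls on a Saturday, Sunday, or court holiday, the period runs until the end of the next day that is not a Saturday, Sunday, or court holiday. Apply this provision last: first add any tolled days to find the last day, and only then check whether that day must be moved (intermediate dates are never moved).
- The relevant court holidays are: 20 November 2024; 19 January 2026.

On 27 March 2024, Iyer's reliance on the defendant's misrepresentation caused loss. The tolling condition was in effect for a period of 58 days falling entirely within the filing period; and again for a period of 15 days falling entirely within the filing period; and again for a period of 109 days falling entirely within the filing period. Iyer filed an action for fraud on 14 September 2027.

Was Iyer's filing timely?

Yes

3 years after 27 March 2024 is March 27, 2027.
Tolling adds 58 days: March 27, 2027 + 58 days = May 24, 2027.
Tolling adds 15 days: May 24, 2027 + 15 days = June 8, 2027.
Tolling adds 109 days: June 8, 2027 + 109 days = September 25, 2027.
September 25, 2027 is Saturday; September 26, 2027 is Sunday. The next qualifying day is September 27, 2027.
The deadline is September 27, 2027; the filing on September 14, 2027 is on or before that date.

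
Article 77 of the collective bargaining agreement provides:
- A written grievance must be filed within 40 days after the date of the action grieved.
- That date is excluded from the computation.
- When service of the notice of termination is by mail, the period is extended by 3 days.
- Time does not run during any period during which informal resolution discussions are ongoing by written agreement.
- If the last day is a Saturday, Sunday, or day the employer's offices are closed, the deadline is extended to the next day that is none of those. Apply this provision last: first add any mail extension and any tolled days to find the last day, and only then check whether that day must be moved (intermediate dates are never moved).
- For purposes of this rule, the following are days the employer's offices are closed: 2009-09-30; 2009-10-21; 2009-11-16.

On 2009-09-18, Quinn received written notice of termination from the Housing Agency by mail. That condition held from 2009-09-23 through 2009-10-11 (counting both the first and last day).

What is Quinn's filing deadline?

40 days after 2009-09-18 is October 28, 2009.
Service was by mail, adding 3 days: October 28, 2009 + 3 days = October 31, 2009.
From September 23, 2009 through October 11, 2009 inclusive is 19 days; tolling adds 19 days: October 31, 2009 + 19 days = November 19, 2009.
November 19, 2009 is a Thursday and not a day the employer's offices are closed, so no extension applies.

November 19, 2009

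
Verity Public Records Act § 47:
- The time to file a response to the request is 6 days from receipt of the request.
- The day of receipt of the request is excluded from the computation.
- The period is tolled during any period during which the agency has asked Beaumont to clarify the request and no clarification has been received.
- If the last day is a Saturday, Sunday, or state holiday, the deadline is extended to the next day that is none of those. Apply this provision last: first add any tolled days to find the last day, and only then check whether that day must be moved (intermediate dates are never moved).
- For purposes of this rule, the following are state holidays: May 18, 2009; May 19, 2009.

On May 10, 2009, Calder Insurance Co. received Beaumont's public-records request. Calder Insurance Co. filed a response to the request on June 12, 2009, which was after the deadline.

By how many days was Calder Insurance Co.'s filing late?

6 days after May 10, 2009 is May 16, 2009.
May 16, 2009 is Saturday; May 17, 2009 is Sunday; May 18, 2009 is a listed holiday; May 19, 2009 is a listed holiday. The next qualifying day is May 20, 2009.
The deadline is May 20, 2009; from May 20, 2009 to June 12, 2009 is 23 days.

23 days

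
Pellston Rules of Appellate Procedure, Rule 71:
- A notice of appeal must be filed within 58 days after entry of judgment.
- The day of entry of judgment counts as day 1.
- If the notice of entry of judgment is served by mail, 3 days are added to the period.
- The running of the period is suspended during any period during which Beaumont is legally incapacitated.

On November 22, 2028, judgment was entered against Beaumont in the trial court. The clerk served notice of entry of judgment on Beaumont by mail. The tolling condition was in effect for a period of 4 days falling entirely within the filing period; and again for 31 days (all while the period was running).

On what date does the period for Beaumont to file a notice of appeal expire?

Counting November 22, 2028 as day 1, day 58 is January 18, 2029.
Service was by mail, adding 3 days: January 18, 2029 + 3 days = January 21, 2029.
Tolling adds 4 days: January 21, 2029 + 4 days = January 25, 2029.
Tolling adds 31 days: January 25, 2029 + 31 days = February 25, 2029.

February 25, 2029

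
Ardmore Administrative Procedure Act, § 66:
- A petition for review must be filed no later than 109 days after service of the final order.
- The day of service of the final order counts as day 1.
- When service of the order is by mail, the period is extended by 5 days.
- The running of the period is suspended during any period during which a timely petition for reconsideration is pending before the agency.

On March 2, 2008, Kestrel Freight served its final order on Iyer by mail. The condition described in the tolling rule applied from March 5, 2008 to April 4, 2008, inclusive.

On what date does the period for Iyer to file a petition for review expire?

Counting March 2, 2008 as day 1, day 109 is June 18, 2008.
Service was by mail, adding 5 days: June 18, 2008 + 5 days = June 23, 2008.
From March 5, 2008 through April 4, 2008 inclusive is 31 days; tolling adds 31 days: June 23, 2008 + 31 days = July 24, 2008.

July 24, 2008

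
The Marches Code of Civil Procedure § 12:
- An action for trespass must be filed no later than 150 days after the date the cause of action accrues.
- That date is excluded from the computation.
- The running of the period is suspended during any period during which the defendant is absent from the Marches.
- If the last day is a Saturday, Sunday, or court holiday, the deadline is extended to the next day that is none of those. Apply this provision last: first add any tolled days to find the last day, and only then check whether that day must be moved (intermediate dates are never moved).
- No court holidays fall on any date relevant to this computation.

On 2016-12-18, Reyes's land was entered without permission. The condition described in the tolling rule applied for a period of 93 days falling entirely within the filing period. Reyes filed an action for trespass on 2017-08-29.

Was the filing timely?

No

150 days after 2016-12-18 is May 17, 2017.
Tolling adds 93 days: May 17, 2017 + 93 days = August 18, 2017.
August 18, 2017 is a Friday and not a court holiday, so no extension applies.
The deadline is August 18, 2017; the filing on August 29, 2017 is after that date.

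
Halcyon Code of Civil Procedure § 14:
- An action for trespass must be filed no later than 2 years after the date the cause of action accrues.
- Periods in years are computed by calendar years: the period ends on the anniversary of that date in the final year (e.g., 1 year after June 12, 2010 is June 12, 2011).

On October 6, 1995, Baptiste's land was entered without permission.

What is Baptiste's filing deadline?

2 years after October 6, 1995 is October 6, 1997.

October 6, 1997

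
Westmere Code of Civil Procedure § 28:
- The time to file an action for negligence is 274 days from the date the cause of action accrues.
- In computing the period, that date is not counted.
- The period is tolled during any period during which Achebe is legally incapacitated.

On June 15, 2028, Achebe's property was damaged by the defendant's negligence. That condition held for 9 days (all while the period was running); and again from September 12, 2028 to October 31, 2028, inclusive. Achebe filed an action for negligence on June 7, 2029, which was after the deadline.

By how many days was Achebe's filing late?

274 days after June 15, 2028 is March 16, 2029.
Tolling adds 9 days: March 16, 2029 + 9 days = March 25, 2029.
From September 12, 2028 through October 31, 2028 inclusive is 50 days; tolling adds 50 days: March 25, 2029 + 50 days = May 14, 2029.
The deadline is May 14, 2029; from May 14, 2029 to June 7, 2029 is 24 days.

24 days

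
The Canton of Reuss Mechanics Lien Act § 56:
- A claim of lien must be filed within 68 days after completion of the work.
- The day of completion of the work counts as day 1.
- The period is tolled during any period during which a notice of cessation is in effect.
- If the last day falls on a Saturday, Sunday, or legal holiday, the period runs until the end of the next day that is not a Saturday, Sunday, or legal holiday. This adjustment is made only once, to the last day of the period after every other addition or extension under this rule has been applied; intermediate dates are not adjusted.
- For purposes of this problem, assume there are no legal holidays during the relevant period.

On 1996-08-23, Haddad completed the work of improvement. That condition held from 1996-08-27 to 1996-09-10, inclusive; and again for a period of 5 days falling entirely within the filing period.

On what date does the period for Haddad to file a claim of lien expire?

Counting 1996-08-23 as day 1, day 68 is October 29, 1996.
From August 27, 1996 through September 10, 1996 inclusive is 15 days; tolling adds 15 days: October 29, 1996 + 15 days = November 13, 1996.
Tolling adds 5 days: November 13, 1996 + 5 days = November 18, 1996.
November 18, 1996 is a Monday and not a legal holiday, so no extension applies.

November 18, 1996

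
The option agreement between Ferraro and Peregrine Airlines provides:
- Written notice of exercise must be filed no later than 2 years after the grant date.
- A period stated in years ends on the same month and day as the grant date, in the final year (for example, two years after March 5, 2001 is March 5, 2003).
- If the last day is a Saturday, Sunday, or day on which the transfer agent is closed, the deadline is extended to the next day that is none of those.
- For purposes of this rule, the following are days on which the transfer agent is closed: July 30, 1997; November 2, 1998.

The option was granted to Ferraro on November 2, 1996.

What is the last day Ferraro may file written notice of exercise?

2 years after November 2, 1996 is November 2, 1998.
November 2, 1998 is a listed holiday. The next qualifying day is November 3, 1998.

November 3, 1998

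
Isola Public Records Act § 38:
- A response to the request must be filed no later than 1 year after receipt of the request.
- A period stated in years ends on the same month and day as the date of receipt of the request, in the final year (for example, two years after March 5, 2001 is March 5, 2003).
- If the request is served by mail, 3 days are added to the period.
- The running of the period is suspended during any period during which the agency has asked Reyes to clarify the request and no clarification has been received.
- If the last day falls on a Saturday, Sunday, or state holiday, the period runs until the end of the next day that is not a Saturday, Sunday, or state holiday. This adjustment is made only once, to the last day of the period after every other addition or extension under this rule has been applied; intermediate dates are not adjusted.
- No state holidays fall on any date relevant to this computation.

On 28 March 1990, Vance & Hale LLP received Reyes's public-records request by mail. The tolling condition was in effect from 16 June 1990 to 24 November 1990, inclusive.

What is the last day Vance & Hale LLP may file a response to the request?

1 year after 28 March 1990 is March 28, 1991.
Service was by mail, adding 3 days: March 28, 1991 + 3 days = March 31, 1991.
From June 16, 1990 through November 24, 1990 inclusive is 162 days; tolling adds 162 days: March 31, 1991 + 162 days = September 9, 1991.
September 9, 1991 is a Monday and not a state holiday, so no extension applies.

September 9, 1991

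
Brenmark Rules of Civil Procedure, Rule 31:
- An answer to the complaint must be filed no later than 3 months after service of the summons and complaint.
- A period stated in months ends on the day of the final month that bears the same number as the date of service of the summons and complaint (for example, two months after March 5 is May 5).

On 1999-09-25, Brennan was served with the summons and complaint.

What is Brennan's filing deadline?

3 months after 1999-09-25 is December 25, 1999.

December 25, 1999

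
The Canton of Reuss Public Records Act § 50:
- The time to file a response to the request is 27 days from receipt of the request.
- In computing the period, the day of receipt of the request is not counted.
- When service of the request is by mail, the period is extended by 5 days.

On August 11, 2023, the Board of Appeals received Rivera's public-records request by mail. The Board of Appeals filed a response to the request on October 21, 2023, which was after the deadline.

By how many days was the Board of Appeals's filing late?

27 days after August 11, 2023 is September 7, 2023.
Service was by mail, adding 5 days: September 7, 2023 + 5 days = September 12, 2023.
The deadline is September 12, 2023; from September 12, 2023 to October 21, 2023 is 39 days.

39 days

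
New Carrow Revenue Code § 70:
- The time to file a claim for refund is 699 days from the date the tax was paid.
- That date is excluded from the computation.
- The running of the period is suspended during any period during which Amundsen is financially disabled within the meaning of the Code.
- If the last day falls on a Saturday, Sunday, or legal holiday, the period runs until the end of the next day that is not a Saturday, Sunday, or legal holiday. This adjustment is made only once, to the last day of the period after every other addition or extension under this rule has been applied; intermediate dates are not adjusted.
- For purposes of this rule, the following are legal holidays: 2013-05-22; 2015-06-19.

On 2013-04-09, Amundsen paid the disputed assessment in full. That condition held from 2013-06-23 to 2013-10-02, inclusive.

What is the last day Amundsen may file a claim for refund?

699 days after 2013-04-09 is March 9, 2015.
From June 23, 2013 through October 2, 2013 inclusive is 102 days; tolling adds 102 days: March 9, 2015 + 102 days = June 19, 2015.
June 19, 2015 is a listed holiday; June 20, 2015 is Saturday; June 21, 2015 is Sunday. The next qualifying day is June 22, 2015.

June 22, 2015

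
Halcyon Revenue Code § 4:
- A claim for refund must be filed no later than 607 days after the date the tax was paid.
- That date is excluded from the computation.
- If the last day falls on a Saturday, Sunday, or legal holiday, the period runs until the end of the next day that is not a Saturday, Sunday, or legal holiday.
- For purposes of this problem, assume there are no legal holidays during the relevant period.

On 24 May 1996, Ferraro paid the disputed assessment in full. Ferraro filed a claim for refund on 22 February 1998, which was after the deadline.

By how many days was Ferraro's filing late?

32 days

607 days after 24 May 1996 is January 21, 1998.
January 21, 1998 is a Wednesday and not a legal holiday, so no extension applies.
The deadline is January 21, 1998; from January 21, 1998 to February 22, 1998 is 32 days.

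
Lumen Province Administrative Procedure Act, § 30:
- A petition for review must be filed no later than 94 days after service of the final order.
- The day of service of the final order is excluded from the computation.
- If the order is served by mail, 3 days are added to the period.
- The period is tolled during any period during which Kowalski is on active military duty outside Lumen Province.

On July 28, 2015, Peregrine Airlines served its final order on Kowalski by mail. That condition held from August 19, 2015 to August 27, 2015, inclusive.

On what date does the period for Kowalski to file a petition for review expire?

November 11, 2015

94 days after July 28, 2015 is October 30, 2015.
Service was by mail, adding 3 days: October 30, 2015 + 3 days = November 2, 2015.
From August 19, 2015 through August 27, 2015 inclusive is 9 days; tolling adds 9 days: November 2, 2015 + 9 days = November 11, 2015.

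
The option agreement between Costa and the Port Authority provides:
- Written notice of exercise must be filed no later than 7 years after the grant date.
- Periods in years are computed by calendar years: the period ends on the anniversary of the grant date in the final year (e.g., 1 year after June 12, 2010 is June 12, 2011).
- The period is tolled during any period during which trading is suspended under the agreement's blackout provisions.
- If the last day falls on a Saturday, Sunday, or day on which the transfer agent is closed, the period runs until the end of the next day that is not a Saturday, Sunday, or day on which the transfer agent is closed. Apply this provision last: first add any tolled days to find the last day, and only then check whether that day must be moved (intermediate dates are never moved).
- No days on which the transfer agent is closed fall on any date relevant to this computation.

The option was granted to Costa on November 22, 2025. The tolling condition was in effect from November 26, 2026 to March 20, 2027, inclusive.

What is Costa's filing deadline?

7 years after November 22, 2025 is November 22, 2032.
From November 26, 2026 through March 20, 2027 inclusive is 115 days; tolling adds 115 days: November 22, 2032 + 115 days = March 17, 2033.
March 17, 2033 is a Thursday and not a day on which the transfer agent is closed, so no extension applies.

March 17, 2033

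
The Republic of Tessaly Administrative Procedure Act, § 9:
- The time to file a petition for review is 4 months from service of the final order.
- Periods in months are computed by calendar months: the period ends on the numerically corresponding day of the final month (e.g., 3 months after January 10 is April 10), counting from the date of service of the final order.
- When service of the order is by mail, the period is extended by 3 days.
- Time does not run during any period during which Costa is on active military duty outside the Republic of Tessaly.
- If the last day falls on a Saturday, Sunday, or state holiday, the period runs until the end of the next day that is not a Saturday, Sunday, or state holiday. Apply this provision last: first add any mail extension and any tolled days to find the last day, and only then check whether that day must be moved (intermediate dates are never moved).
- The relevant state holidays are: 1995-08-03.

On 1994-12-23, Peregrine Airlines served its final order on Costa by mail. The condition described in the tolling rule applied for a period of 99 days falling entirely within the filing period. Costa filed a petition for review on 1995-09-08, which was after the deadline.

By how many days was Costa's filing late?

4 months after 1994-12-23 is April 23, 1995.
Service was by mail, adding 3 days: April 23, 1995 + 3 days = April 26, 1995.
Tolling adds 99 days: April 26, 1995 + 99 days = August 3, 1995.
August 3, 1995 is a listed holiday. The next qualifying day is August 4, 1995.
The deadline is August 4, 1995; from August 4, 1995 to September 8, 1995 is 35 days.

35 days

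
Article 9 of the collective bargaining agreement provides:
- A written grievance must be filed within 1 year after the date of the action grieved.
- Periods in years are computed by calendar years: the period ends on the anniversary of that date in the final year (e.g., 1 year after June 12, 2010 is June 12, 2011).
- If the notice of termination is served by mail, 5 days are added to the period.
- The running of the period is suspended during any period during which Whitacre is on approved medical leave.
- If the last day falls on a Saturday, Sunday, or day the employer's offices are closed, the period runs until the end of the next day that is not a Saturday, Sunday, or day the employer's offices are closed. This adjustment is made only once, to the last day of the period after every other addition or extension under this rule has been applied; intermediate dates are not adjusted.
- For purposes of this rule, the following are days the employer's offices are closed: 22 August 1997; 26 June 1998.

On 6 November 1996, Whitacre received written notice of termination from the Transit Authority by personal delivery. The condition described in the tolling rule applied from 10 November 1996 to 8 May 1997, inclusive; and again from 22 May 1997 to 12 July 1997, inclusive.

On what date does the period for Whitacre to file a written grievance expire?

1 year after 6 November 1996 is November 6, 1997.
Service was not by mail, so no mail extension applies.
From November 10, 1996 through May 8, 1997 inclusive is 180 days; tolling adds 180 days: November 6, 1997 + 180 days = May 5, 1998.
From May 22, 1997 through July 12, 1997 inclusive is 52 days; tolling adds 52 days: May 5, 1998 + 52 days = June 26, 1998.
June 26, 1998 is a listed holiday; June 27, 1998 is Saturday; June 28, 1998 is Sunday. The next qualifying day is June 29, 1998.

June 29, 1998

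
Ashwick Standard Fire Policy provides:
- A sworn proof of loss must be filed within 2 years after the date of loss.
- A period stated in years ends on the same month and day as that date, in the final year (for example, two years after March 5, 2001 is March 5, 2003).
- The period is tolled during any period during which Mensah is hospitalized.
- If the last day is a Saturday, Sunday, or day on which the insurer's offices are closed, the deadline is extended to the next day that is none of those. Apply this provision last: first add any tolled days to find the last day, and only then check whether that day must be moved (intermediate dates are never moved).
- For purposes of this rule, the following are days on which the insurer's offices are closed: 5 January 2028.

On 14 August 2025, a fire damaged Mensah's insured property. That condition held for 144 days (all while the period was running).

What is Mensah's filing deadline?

January 6, 2028

2 years after 14 August 2025 is August 14, 2027.
Tolling adds 144 days: August 14, 2027 + 144 days = January 5, 2028.
January 5, 2028 is a listed holiday. The next qualifying day is January 6, 2028.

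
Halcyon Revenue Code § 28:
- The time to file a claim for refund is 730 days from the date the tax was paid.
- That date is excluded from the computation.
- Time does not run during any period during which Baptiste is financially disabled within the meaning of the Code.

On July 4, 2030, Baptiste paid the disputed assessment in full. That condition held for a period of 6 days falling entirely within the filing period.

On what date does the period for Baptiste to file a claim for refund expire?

July 9, 2032

730 days after July 4, 2030 is July 3, 2032.
Tolling adds 6 days: July 3, 2032 + 6 days = July 9, 2032.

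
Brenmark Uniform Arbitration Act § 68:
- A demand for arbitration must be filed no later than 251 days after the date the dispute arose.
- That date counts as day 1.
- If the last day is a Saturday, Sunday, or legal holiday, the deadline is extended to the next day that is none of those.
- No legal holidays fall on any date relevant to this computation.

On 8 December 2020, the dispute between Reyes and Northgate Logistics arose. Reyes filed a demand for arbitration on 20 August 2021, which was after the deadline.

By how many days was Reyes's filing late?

Counting 8 December 2020 as day 1, day 251 is August 15, 2021.
August 15, 2021 is Sunday. The next qualifying day is August 16, 2021.
The deadline is August 16, 2021; from August 16, 2021 to August 20, 2021 is 4 days.

4 days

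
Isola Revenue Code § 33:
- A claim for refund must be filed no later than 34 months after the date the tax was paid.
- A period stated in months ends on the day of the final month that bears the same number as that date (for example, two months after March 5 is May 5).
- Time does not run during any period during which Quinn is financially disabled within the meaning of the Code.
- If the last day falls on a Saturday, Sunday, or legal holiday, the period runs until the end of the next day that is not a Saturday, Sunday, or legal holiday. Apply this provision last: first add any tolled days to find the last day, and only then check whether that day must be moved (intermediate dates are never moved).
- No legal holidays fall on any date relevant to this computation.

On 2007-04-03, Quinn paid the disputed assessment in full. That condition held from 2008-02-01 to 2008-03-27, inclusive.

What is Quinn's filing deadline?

34 months after 2007-04-03 is February 3, 2010.
From February 1, 2008 through March 27, 2008 inclusive is 56 days; tolling adds 56 days: February 3, 2010 + 56 days = March 31, 2010.
March 31, 2010 is a Wednesday and not a legal holiday, so no extension applies.

March 31, 2010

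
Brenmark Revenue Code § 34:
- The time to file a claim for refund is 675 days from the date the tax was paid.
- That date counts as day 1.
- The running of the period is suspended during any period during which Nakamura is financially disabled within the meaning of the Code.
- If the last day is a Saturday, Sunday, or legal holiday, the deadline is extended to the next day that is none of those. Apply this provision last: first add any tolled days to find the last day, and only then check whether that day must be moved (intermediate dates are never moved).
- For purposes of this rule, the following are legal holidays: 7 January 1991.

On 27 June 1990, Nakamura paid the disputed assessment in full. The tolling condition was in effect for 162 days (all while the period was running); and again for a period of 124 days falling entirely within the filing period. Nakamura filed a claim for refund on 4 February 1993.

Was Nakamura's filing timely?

Yes

Counting 27 June 1990 as day 1, day 675 is May 1, 1992.
Tolling adds 162 days: May 1, 1992 + 162 days = October 10, 1992.
Tolling adds 124 days: October 10, 1992 + 124 days = February 11, 1993.
February 11, 1993 is a Thursday and not a legal holiday, so no extension applies.
The deadline is February 11, 1993; the filing on February 4, 1993 is on or before that date.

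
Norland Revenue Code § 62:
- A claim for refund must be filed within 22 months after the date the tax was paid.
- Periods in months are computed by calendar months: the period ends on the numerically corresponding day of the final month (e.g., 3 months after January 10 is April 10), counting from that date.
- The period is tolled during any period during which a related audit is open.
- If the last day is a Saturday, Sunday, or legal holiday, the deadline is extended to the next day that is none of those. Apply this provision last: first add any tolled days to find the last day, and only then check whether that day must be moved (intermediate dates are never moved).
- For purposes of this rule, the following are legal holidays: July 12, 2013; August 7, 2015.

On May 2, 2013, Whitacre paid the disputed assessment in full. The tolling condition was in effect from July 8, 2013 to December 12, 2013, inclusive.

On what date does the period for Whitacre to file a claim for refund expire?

22 months after May 2, 2013 is March 2, 2015.
From July 8, 2013 through December 12, 2013 inclusive is 158 days; tolling adds 158 days: March 2, 2015 + 158 days = August 7, 2015.
August 7, 2015 is a listed holiday; August 8, 2015 is Saturday; August 9, 2015 is Sunday. The next qualifying day is August 10, 2015.

August 10, 2015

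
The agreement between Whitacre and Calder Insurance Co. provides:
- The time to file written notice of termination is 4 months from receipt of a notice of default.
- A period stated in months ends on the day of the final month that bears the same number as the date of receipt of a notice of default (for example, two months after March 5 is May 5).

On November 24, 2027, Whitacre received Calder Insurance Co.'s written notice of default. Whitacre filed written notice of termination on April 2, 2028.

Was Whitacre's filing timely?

No

4 months after November 24, 2027 is March 24, 2028.
The deadline is March 24, 2028; the filing on April 2, 2028 is after that date.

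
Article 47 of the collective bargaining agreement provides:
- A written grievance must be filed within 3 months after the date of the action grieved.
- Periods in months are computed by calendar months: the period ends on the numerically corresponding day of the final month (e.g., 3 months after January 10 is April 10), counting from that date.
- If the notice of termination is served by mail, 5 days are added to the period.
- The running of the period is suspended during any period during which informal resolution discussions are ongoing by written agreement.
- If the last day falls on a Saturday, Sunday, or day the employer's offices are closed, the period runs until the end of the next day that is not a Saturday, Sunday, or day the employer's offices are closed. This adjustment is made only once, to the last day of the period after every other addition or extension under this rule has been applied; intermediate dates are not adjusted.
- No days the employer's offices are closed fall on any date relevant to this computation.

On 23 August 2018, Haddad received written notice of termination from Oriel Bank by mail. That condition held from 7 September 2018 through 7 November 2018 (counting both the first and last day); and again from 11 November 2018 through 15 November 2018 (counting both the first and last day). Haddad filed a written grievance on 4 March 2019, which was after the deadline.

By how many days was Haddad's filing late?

28 days

3 months after 23 August 2018 is November 23, 2018.
Service was by mail, adding 5 days: November 23, 2018 + 5 days = November 28, 2018.
From September 7, 2018 through November 7, 2018 inclusive is 62 days; tolling adds 62 days: November 28, 2018 + 62 days = January 29, 2019.
From November 11, 2018 through November 15, 2018 inclusive is 5 days; tolling adds 5 days: January 29, 2019 + 5 days = February 3, 2019.
February 3, 2019 is Sunday. The next qualifying day is February 4, 2019.
The deadline is February 4, 2019; from February 4, 2019 to March 4, 2019 is 28 days.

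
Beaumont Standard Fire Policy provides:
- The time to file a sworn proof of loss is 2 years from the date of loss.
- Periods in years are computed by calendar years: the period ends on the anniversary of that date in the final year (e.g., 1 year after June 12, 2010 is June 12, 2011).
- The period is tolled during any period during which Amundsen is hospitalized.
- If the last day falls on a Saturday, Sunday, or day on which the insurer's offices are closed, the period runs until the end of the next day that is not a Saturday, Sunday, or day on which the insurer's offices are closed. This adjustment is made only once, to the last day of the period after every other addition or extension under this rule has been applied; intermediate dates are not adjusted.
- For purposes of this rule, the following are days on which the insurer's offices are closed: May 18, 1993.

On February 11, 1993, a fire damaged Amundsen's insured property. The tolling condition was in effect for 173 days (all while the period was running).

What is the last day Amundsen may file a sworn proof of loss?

August 3, 1995

2 years after February 11, 1993 is February 11, 1995.
Tolling adds 173 days: February 11, 1995 + 173 days = August 3, 1995.
August 3, 1995 is a Thursday and not a day on which the insurer's offices are closed, so no extension applies.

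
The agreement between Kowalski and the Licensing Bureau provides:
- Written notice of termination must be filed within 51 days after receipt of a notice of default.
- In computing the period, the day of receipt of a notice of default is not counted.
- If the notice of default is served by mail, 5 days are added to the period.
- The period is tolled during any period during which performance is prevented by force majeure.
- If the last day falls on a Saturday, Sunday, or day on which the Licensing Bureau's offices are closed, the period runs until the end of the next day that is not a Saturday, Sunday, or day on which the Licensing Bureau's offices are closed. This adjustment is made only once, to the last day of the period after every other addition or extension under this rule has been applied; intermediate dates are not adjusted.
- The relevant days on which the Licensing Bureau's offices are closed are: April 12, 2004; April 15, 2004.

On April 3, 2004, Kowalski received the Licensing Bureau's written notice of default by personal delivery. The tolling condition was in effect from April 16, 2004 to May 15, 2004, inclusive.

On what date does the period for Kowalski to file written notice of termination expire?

June 23, 2004

51 days after April 3, 2004 is May 24, 2004.
Service was not by mail, so no mail extension applies.
From April 16, 2004 through May 15, 2004 inclusive is 30 days; tolling adds 30 days: May 24, 2004 + 30 days = June 23, 2004.
June 23, 2004 is a Wednesday and not a day on which the Licensing Bureau's offices are closed, so no extension applies.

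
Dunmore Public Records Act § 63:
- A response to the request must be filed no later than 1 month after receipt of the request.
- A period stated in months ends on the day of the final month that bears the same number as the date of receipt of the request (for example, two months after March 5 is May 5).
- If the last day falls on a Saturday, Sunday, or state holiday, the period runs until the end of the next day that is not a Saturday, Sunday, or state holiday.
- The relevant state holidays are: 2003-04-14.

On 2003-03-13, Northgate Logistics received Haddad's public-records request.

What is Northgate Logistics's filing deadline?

April 15, 2003

1 month after 2003-03-13 is April 13, 2003.
April 13, 2003 is Sunday; April 14, 2003 is a listed holiday. The next qualifying day is April 15, 2003.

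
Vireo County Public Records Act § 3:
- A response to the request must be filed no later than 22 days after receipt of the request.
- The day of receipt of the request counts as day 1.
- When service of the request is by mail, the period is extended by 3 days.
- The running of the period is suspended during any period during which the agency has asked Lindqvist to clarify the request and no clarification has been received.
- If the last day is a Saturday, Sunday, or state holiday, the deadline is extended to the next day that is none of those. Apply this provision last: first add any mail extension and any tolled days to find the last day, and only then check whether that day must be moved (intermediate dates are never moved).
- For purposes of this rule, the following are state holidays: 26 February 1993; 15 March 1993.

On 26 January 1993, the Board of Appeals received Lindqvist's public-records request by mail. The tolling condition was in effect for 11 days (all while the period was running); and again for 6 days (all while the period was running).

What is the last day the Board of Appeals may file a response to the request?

March 8, 1993

Counting 26 January 1993 as day 1, day 22 is February 16, 1993.
Service was by mail, adding 3 days: February 16, 1993 + 3 days = February 19, 1993.
Tolling adds 11 days: February 19, 1993 + 11 days = March 2, 1993.
Tolling adds 6 days: March 2, 1993 + 6 days = March 8, 1993.
March 8, 1993 is a Monday and not a state holiday, so no extension applies.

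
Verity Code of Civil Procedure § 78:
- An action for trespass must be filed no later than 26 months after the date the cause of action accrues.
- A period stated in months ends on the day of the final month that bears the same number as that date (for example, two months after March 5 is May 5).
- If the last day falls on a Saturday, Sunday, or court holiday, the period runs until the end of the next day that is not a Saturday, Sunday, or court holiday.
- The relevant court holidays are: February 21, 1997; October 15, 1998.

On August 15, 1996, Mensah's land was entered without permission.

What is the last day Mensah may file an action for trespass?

26 months after August 15, 1996 is October 15, 1998.
October 15, 1998 is a listed holiday. The next qualifying day is October 16, 1998.

October 16, 1998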